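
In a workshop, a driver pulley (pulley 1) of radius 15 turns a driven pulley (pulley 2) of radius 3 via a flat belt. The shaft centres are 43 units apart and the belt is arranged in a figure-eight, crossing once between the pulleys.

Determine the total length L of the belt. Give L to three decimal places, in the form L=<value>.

crossed belt: β = asin((r1+r2)/C) = asin(18/43) = 24.7465°
wrap1 = wrap2 = π + 2β = 229.4930°
tangent length = C·cosβ = 39.0512
L = (r1+r2)·wrap + 2·C·cosβ = 18·4.0054 + 2·39.0512 = 150.1999

L=150.200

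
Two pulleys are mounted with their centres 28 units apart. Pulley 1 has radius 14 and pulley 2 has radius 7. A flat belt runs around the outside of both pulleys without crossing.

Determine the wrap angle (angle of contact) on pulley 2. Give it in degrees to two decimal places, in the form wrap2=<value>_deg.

open belt: β = asin((r2−r1)/C) = asin(-7/28) = -14.4775°
wrap1 = π − 2β = 208.9550°
wrap2 = π + 2β = 151.0450°

wrap2=151.04_deg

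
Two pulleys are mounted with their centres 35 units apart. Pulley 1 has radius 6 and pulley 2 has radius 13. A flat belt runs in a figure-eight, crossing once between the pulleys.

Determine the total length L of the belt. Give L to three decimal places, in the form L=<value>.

L=140.284

crossed belt: β = asin((r1+r2)/C) = asin(19/35) = 32.8783°
wrap1 = wrap2 = π + 2β = 245.7567°
tangent length = C·cosβ = 29.3939
L = (r1+r2)·wrap + 2·C·cosβ = 19·4.2893 + 2·29.3939 = 140.2838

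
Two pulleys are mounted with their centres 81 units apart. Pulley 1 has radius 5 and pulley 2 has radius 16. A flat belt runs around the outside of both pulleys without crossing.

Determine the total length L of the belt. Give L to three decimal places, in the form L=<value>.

open belt: β = asin((r2−r1)/C) = asin(11/81) = 7.8050°
wrap1 = π − 2β = 164.3899°
wrap2 = π + 2β = 195.6101°
tangent length = C·cosβ = 80.2496
L = r1·wrap1 + r2·wrap2 + 2·C·cosβ = 5·2.8691 + 16·3.4140 + 2·80.2496 = 229.4696

L=229.470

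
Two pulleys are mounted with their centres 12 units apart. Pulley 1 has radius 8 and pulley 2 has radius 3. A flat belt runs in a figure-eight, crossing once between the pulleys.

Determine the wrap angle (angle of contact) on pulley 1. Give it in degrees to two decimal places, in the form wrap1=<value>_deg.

wrap1=312.89_deg

crossed belt: β = asin((r1+r2)/C) = asin(11/12) = 66.4435°
wrap1 = wrap2 = π + 2β = 312.8871°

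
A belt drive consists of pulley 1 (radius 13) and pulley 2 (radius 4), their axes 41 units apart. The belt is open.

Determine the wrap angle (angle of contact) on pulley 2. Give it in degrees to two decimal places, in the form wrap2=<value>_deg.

open belt: β = asin((r2−r1)/C) = asin(-9/41) = -12.6804°
wrap1 = π − 2β = 205.3608°
wrap2 = π + 2β = 154.6392°

wrap2=154.64_deg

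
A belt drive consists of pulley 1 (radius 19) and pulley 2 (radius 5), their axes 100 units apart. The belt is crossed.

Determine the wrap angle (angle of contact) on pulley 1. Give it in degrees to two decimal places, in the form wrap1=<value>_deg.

crossed belt: β = asin((r1+r2)/C) = asin(24/100) = 13.8865°
wrap1 = wrap2 = π + 2β = 207.7731°

wrap1=207.77_deg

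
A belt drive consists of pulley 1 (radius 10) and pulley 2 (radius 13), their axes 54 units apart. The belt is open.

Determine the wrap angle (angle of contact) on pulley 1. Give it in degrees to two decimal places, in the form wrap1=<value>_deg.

wrap1=173.63_deg

open belt: β = asin((r2−r1)/C) = asin(3/54) = 3.1847°
wrap1 = π − 2β = 173.6305°
wrap2 = π + 2β = 186.3695°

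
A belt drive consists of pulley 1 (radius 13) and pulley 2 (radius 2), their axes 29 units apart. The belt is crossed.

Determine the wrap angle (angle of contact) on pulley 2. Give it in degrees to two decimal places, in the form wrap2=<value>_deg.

crossed belt: β = asin((r1+r2)/C) = asin(15/29) = 31.1474°
wrap1 = wrap2 = π + 2β = 242.2948°

wrap2=242.29_deg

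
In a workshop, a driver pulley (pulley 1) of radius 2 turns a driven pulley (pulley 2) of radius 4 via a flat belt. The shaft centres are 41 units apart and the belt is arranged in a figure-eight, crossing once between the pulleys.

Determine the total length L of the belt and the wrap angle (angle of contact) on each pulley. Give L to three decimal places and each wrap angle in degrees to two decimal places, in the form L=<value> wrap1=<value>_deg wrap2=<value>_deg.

crossed belt: β = asin((r1+r2)/C) = asin(6/41) = 8.4150°
wrap1 = wrap2 = π + 2β = 196.8299°
tangent length = C·cosβ = 40.5586
L = (r1+r2)·wrap + 2·C·cosβ = 6·3.4353 + 2·40.5586 = 101.7292

L=101.729 wrap1=196.83_deg wrap2=196.83_deg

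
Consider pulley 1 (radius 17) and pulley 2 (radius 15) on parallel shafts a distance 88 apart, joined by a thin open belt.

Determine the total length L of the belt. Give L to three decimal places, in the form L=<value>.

open belt: β = asin((r2−r1)/C) = asin(-2/88) = -1.3023°
wrap1 = π − 2β = 182.6046°
wrap2 = π + 2β = 177.3954°
tangent length = C·cosβ = 87.9773
L = r1·wrap1 + r2·wrap2 + 2·C·cosβ = 17·3.1871 + 15·3.0961 + 2·87.9773 = 276.5764

L=276.576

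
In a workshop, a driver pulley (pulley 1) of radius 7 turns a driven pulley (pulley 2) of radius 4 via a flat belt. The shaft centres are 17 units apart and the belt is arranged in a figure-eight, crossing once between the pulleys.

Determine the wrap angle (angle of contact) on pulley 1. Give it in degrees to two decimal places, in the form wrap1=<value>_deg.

wrap1=260.64_deg

crossed belt: β = asin((r1+r2)/C) = asin(11/17) = 40.3202°
wrap1 = wrap2 = π + 2β = 260.6404°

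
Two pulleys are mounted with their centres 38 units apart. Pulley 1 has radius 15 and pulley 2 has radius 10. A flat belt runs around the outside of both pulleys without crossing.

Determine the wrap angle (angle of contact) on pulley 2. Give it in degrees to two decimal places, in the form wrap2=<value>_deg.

open belt: β = asin((r2−r1)/C) = asin(-5/38) = -7.5608°
wrap1 = π − 2β = 195.1217°
wrap2 = π + 2β = 164.8783°

wrap2=164.88_deg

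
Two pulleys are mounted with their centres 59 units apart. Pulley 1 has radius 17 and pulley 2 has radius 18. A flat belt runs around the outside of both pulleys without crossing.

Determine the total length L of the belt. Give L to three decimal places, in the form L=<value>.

open belt: β = asin((r2−r1)/C) = asin(1/59) = 0.9712°
wrap1 = π − 2β = 178.0577°
wrap2 = π + 2β = 181.9423°
tangent length = C·cosβ = 58.9915
L = r1·wrap1 + r2·wrap2 + 2·C·cosβ = 17·3.1077 + 18·3.1755 + 2·58.9915 = 227.9727

L=227.973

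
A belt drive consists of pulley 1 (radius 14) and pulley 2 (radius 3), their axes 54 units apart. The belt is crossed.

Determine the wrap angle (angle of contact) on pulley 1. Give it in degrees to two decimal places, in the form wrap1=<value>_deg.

wrap1=216.70_deg

crossed belt: β = asin((r1+r2)/C) = asin(17/54) = 18.3496°
wrap1 = wrap2 = π + 2β = 216.6993°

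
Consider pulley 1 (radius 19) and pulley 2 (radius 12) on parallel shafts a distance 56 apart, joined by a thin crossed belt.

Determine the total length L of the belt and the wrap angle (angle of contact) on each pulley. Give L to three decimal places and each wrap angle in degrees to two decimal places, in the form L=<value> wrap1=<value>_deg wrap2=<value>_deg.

crossed belt: β = asin((r1+r2)/C) = asin(31/56) = 33.6124°
wrap1 = wrap2 = π + 2β = 247.2247°
tangent length = C·cosβ = 46.6369
L = (r1+r2)·wrap + 2·C·cosβ = 31·4.3149 + 2·46.6369 = 227.0353

L=227.035 wrap1=247.22_deg wrap2=247.22_deg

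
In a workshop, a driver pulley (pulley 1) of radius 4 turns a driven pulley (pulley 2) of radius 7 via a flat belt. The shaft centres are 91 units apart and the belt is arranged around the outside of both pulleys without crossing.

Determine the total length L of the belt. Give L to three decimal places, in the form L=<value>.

open belt: β = asin((r2−r1)/C) = asin(3/91) = 1.8892°
wrap1 = π − 2β = 176.2216°
wrap2 = π + 2β = 183.7784°
tangent length = C·cosβ = 90.9505
L = r1·wrap1 + r2·wrap2 + 2·C·cosβ = 4·3.0756 + 7·3.2075 + 2·90.9505 = 216.6564

L=216.656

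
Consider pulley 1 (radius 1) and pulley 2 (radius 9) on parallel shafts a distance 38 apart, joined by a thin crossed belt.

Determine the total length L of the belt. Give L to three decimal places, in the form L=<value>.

crossed belt: β = asin((r1+r2)/C) = asin(10/38) = 15.2575°
wrap1 = wrap2 = π + 2β = 210.5150°
tangent length = C·cosβ = 36.6606
L = (r1+r2)·wrap + 2·C·cosβ = 10·3.6742 + 2·36.6606 = 110.0630

L=110.063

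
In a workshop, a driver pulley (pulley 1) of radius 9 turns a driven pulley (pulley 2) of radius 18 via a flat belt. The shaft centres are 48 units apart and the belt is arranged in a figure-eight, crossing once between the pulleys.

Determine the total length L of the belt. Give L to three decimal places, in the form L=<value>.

L=196.455

crossed belt: β = asin((r1+r2)/C) = asin(27/48) = 34.2289°
wrap1 = wrap2 = π + 2β = 248.4577°
tangent length = C·cosβ = 39.6863
L = (r1+r2)·wrap + 2·C·cosβ = 27·4.3364 + 2·39.6863 = 196.4555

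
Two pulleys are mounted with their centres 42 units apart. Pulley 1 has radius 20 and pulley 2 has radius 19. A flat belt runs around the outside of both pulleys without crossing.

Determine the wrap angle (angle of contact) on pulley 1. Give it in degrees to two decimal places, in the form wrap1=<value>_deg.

open belt: β = asin((r2−r1)/C) = asin(-1/42) = -1.3643°
wrap1 = π − 2β = 182.7286°
wrap2 = π + 2β = 177.2714°

wrap1=182.73_deg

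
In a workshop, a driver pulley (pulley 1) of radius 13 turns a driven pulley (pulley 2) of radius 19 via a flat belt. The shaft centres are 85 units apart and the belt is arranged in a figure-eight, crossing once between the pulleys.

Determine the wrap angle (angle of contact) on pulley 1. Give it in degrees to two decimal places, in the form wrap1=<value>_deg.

wrap1=224.23_deg

crossed belt: β = asin((r1+r2)/C) = asin(32/85) = 22.1152°
wrap1 = wrap2 = π + 2β = 224.2305°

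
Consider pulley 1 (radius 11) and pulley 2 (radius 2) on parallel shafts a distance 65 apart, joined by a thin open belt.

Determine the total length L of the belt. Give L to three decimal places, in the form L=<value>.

open belt: β = asin((r2−r1)/C) = asin(-9/65) = -7.9588°
wrap1 = π − 2β = 195.9177°
wrap2 = π + 2β = 164.0823°
tangent length = C·cosβ = 64.3739
L = r1·wrap1 + r2·wrap2 + 2·C·cosβ = 11·3.4194 + 2·2.8638 + 2·64.3739 = 172.0889

L=172.089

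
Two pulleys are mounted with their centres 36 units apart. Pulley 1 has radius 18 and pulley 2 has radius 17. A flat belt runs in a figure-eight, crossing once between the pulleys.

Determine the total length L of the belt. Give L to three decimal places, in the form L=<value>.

L=220.226

crossed belt: β = asin((r1+r2)/C) = asin(35/36) = 76.4638°
wrap1 = wrap2 = π + 2β = 332.9276°
tangent length = C·cosβ = 8.4261
L = (r1+r2)·wrap + 2·C·cosβ = 35·5.8107 + 2·8.4261 = 220.2262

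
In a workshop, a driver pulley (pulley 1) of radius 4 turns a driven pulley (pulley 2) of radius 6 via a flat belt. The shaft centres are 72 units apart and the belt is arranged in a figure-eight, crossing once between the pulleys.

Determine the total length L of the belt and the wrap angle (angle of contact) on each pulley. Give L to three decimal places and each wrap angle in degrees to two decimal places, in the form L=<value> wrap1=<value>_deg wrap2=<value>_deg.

crossed belt: β = asin((r1+r2)/C) = asin(10/72) = 7.9836°
wrap1 = wrap2 = π + 2β = 195.9671°
tangent length = C·cosβ = 71.3022
L = (r1+r2)·wrap + 2·C·cosβ = 10·3.4203 + 2·71.3022 = 176.8071

L=176.807 wrap1=195.97_deg wrap2=195.97_deg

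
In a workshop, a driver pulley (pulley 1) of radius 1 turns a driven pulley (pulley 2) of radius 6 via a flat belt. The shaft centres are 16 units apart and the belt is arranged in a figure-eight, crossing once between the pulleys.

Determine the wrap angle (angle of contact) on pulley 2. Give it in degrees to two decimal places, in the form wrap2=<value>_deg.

wrap2=231.89_deg

crossed belt: β = asin((r1+r2)/C) = asin(7/16) = 25.9445°
wrap1 = wrap2 = π + 2β = 231.8890°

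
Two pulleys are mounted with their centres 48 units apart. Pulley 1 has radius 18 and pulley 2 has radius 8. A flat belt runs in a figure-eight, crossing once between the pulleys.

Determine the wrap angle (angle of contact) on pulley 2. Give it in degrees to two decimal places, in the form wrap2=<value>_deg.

wrap2=245.59_deg

crossed belt: β = asin((r1+r2)/C) = asin(26/48) = 32.7972°
wrap1 = wrap2 = π + 2β = 245.5943°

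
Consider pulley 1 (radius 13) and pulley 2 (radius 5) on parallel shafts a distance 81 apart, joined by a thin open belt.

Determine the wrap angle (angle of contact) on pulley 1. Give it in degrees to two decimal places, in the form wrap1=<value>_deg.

wrap1=191.34_deg

open belt: β = asin((r2−r1)/C) = asin(-8/81) = -5.6681°
wrap1 = π − 2β = 191.3362°
wrap2 = π + 2β = 168.6638°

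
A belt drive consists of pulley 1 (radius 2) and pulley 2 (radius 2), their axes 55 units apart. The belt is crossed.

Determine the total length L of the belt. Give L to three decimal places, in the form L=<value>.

crossed belt: β = asin((r1+r2)/C) = asin(4/55) = 4.1706°
wrap1 = wrap2 = π + 2β = 188.3413°
tangent length = C·cosβ = 54.8544
L = (r1+r2)·wrap + 2·C·cosβ = 4·3.2872 + 2·54.8544 = 122.8574

L=122.857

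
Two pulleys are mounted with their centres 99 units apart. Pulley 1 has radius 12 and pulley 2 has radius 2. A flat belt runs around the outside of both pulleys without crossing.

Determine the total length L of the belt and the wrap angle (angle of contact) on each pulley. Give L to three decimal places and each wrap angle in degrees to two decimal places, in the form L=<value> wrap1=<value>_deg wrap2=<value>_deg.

open belt: β = asin((r2−r1)/C) = asin(-10/99) = -5.7973°
wrap1 = π − 2β = 191.5947°
wrap2 = π + 2β = 168.4053°
tangent length = C·cosβ = 98.4937
L = r1·wrap1 + r2·wrap2 + 2·C·cosβ = 12·3.3440 + 2·2.9392 + 2·98.4937 = 242.9933

L=242.993 wrap1=191.59_deg wrap2=168.41_deg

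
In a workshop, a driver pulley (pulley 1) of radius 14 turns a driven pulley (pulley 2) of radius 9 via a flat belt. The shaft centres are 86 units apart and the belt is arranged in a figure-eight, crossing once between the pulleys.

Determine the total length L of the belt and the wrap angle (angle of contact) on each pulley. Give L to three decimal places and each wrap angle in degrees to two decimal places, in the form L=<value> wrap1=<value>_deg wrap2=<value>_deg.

L=250.445 wrap1=211.02_deg wrap2=211.02_deg

crossed belt: β = asin((r1+r2)/C) = asin(23/86) = 15.5121°
wrap1 = wrap2 = π + 2β = 211.0242°
tangent length = C·cosβ = 82.8674
L = (r1+r2)·wrap + 2·C·cosβ = 23·3.6831 + 2·82.8674 = 250.4453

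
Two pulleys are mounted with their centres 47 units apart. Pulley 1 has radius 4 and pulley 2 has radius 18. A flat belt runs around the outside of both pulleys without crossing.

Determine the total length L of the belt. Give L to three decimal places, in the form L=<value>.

L=167.317

open belt: β = asin((r2−r1)/C) = asin(14/47) = 17.3299°
wrap1 = π − 2β = 145.3403°
wrap2 = π + 2β = 214.6597°
tangent length = C·cosβ = 44.8665
L = r1·wrap1 + r2·wrap2 + 2·C·cosβ = 4·2.5367 + 18·3.7465 + 2·44.8665 = 167.3169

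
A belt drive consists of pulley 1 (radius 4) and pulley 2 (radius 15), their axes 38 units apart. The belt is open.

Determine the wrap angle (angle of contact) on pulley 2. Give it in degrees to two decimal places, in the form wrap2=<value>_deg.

open belt: β = asin((r2−r1)/C) = asin(11/38) = 16.8264°
wrap1 = π − 2β = 146.3471°
wrap2 = π + 2β = 213.6529°

wrap2=213.65_deg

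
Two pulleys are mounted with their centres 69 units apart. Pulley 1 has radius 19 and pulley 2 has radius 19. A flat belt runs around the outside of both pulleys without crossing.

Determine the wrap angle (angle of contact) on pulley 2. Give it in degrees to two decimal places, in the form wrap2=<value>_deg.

open belt: β = asin((r2−r1)/C) = asin(0/69) = 0.0000°
wrap1 = π − 2β = 180.0000°
wrap2 = π + 2β = 180.0000°

wrap2=180.00_deg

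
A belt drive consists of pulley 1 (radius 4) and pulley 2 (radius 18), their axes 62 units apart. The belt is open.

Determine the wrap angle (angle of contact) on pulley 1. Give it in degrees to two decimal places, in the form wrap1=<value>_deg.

open belt: β = asin((r2−r1)/C) = asin(14/62) = 13.0503°
wrap1 = π − 2β = 153.8994°
wrap2 = π + 2β = 206.1006°

wrap1=153.90_deg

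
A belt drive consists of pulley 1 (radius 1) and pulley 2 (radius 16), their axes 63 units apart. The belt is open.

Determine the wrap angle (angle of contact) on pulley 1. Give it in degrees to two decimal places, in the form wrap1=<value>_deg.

open belt: β = asin((r2−r1)/C) = asin(15/63) = 13.7741°
wrap1 = π − 2β = 152.4517°
wrap2 = π + 2β = 207.5483°

wrap1=152.45_deg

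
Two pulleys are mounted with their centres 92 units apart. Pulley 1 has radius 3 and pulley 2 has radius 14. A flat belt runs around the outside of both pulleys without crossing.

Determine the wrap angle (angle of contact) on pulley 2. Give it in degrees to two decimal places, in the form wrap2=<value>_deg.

open belt: β = asin((r2−r1)/C) = asin(11/92) = 6.8670°
wrap1 = π − 2β = 166.2660°
wrap2 = π + 2β = 193.7340°

wrap2=193.73_deg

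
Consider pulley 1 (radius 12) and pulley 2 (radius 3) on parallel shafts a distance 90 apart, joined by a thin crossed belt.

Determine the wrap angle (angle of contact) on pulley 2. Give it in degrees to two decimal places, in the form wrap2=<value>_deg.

wrap2=199.19_deg

crossed belt: β = asin((r1+r2)/C) = asin(15/90) = 9.5941°
wrap1 = wrap2 = π + 2β = 199.1881°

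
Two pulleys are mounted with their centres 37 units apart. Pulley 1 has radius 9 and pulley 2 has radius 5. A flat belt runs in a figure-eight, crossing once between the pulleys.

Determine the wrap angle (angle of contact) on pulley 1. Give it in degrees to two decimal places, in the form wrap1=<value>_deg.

wrap1=224.47_deg

crossed belt: β = asin((r1+r2)/C) = asin(14/37) = 22.2333°
wrap1 = wrap2 = π + 2β = 224.4665°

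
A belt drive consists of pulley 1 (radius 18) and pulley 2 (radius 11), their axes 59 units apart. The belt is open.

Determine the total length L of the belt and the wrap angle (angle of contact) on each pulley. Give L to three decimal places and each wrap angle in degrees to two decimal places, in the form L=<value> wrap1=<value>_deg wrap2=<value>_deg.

L=209.938 wrap1=193.63_deg wrap2=166.37_deg

open belt: β = asin((r2−r1)/C) = asin(-7/59) = -6.8139°
wrap1 = π − 2β = 193.6277°
wrap2 = π + 2β = 166.3723°
tangent length = C·cosβ = 58.5833
L = r1·wrap1 + r2·wrap2 + 2·C·cosβ = 18·3.3794 + 11·2.9037 + 2·58.5833 = 209.9377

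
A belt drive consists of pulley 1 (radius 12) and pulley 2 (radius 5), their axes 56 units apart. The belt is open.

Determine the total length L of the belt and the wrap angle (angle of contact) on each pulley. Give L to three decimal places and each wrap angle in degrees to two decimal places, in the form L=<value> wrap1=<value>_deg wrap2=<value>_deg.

L=166.283 wrap1=194.36_deg wrap2=165.64_deg

open belt: β = asin((r2−r1)/C) = asin(-7/56) = -7.1808°
wrap1 = π − 2β = 194.3615°
wrap2 = π + 2β = 165.6385°
tangent length = C·cosβ = 55.5608
L = r1·wrap1 + r2·wrap2 + 2·C·cosβ = 12·3.3922 + 5·2.8909 + 2·55.5608 = 166.2832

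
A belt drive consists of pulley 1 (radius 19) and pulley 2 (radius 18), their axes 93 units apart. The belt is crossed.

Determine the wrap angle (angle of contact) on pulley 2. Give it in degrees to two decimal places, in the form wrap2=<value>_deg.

wrap2=226.89_deg

crossed belt: β = asin((r1+r2)/C) = asin(37/93) = 23.4438°
wrap1 = wrap2 = π + 2β = 226.8876°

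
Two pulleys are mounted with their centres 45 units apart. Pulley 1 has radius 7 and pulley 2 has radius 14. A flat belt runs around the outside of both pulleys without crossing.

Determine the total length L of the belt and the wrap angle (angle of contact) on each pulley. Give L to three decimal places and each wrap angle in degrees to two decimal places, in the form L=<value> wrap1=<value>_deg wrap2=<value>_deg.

open belt: β = asin((r2−r1)/C) = asin(7/45) = 8.9490°
wrap1 = π − 2β = 162.1020°
wrap2 = π + 2β = 197.8980°
tangent length = C·cosβ = 44.4522
L = r1·wrap1 + r2·wrap2 + 2·C·cosβ = 7·2.8292 + 14·3.4540 + 2·44.4522 = 157.0645

L=157.065 wrap1=162.10_deg wrap2=197.90_deg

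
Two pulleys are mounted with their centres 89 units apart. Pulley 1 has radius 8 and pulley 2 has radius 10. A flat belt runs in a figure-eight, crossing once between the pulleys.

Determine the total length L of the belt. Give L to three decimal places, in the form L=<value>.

crossed belt: β = asin((r1+r2)/C) = asin(18/89) = 11.6684°
wrap1 = wrap2 = π + 2β = 203.3368°
tangent length = C·cosβ = 87.1608
L = (r1+r2)·wrap + 2·C·cosβ = 18·3.5489 + 2·87.1608 = 238.2017

L=238.202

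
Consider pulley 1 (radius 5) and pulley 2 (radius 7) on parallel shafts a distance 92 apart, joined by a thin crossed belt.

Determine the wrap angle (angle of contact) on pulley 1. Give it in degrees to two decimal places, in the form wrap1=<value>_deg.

crossed belt: β = asin((r1+r2)/C) = asin(12/92) = 7.4947°
wrap1 = wrap2 = π + 2β = 194.9894°

wrap1=194.99_deg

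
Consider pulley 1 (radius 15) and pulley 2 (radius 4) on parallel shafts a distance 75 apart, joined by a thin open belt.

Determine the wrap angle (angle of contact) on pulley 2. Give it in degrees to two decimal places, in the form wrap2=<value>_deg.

open belt: β = asin((r2−r1)/C) = asin(-11/75) = -8.4338°
wrap1 = π − 2β = 196.8676°
wrap2 = π + 2β = 163.1324°

wrap2=163.13_deg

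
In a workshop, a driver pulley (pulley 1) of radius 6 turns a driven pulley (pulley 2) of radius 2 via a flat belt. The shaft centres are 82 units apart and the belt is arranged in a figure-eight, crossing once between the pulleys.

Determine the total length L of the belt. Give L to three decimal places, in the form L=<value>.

crossed belt: β = asin((r1+r2)/C) = asin(8/82) = 5.5987°
wrap1 = wrap2 = π + 2β = 191.1975°
tangent length = C·cosβ = 81.6088
L = (r1+r2)·wrap + 2·C·cosβ = 8·3.3370 + 2·81.6088 = 189.9138

L=189.914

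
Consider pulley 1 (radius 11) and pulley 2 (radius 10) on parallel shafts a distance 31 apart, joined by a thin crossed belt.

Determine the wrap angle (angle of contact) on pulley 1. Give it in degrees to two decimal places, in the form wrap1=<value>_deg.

wrap1=265.28_deg

crossed belt: β = asin((r1+r2)/C) = asin(21/31) = 42.6423°
wrap1 = wrap2 = π + 2β = 265.2846°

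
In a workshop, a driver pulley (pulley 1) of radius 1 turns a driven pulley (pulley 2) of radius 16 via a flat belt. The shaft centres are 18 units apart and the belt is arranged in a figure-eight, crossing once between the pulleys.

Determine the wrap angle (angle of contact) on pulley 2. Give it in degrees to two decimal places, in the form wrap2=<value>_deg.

wrap2=321.62_deg

crossed belt: β = asin((r1+r2)/C) = asin(17/18) = 70.8119°
wrap1 = wrap2 = π + 2β = 321.6237°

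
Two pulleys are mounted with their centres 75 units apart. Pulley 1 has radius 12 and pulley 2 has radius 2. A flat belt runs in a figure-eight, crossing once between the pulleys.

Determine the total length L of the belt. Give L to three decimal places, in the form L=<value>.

crossed belt: β = asin((r1+r2)/C) = asin(14/75) = 10.7583°
wrap1 = wrap2 = π + 2β = 201.5166°
tangent length = C·cosβ = 73.6817
L = (r1+r2)·wrap + 2·C·cosβ = 14·3.5171 + 2·73.6817 = 196.6033

L=196.603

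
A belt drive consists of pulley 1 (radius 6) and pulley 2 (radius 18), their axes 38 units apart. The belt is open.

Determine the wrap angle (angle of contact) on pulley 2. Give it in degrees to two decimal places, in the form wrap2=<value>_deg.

wrap2=216.82_deg

open belt: β = asin((r2−r1)/C) = asin(12/38) = 18.4085°
wrap1 = π − 2β = 143.1830°
wrap2 = π + 2β = 216.8170°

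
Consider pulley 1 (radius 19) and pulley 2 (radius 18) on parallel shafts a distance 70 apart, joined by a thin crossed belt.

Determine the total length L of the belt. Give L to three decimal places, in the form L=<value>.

crossed belt: β = asin((r1+r2)/C) = asin(37/70) = 31.9090°
wrap1 = wrap2 = π + 2β = 243.8180°
tangent length = C·cosβ = 59.4222
L = (r1+r2)·wrap + 2·C·cosβ = 37·4.2554 + 2·59.4222 = 276.2952

L=276.295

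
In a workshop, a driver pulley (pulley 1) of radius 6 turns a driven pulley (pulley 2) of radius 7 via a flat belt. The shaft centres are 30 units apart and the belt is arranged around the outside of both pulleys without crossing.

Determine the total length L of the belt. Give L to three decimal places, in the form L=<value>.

open belt: β = asin((r2−r1)/C) = asin(1/30) = 1.9102°
wrap1 = π − 2β = 176.1796°
wrap2 = π + 2β = 183.8204°
tangent length = C·cosβ = 29.9833
L = r1·wrap1 + r2·wrap2 + 2·C·cosβ = 6·3.0749 + 7·3.2083 + 2·29.9833 = 100.8740

L=100.874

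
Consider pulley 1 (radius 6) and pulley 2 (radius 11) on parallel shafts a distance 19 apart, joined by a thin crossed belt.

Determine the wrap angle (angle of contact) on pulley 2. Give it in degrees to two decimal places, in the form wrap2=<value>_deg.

crossed belt: β = asin((r1+r2)/C) = asin(17/19) = 63.4746°
wrap1 = wrap2 = π + 2β = 306.9493°

wrap2=306.95_deg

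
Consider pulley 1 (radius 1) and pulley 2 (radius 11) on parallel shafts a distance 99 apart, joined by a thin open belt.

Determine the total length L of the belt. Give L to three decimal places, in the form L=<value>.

L=236.710

open belt: β = asin((r2−r1)/C) = asin(10/99) = 5.7973°
wrap1 = π − 2β = 168.4053°
wrap2 = π + 2β = 191.5947°
tangent length = C·cosβ = 98.4937
L = r1·wrap1 + r2·wrap2 + 2·C·cosβ = 1·2.9392 + 11·3.3440 + 2·98.4937 = 236.7101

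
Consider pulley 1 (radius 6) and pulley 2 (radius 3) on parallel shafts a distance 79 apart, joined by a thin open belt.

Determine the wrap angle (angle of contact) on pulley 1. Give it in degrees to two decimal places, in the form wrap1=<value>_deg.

open belt: β = asin((r2−r1)/C) = asin(-3/79) = -2.1763°
wrap1 = π − 2β = 184.3526°
wrap2 = π + 2β = 175.6474°

wrap1=184.35_deg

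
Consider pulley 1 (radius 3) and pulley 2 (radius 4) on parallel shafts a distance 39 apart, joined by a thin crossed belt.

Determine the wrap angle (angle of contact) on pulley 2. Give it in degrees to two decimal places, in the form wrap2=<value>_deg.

wrap2=200.68_deg

crossed belt: β = asin((r1+r2)/C) = asin(7/39) = 10.3399°
wrap1 = wrap2 = π + 2β = 200.6798°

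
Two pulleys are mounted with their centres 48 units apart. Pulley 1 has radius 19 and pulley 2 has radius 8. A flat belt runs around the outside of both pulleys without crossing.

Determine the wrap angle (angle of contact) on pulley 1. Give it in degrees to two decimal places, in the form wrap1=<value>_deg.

wrap1=206.50_deg

open belt: β = asin((r2−r1)/C) = asin(-11/48) = -13.2480°
wrap1 = π − 2β = 206.4960°
wrap2 = π + 2β = 153.5040°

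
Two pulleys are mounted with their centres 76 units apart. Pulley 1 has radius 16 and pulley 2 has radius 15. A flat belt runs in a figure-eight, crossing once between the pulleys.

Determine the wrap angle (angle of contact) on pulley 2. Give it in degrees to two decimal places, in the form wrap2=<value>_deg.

crossed belt: β = asin((r1+r2)/C) = asin(31/76) = 24.0727°
wrap1 = wrap2 = π + 2β = 228.1453°

wrap2=228.15_deg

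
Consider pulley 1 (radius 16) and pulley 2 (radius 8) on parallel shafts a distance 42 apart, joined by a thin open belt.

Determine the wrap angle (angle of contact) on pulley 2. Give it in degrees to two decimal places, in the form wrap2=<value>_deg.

wrap2=158.04_deg

open belt: β = asin((r2−r1)/C) = asin(-8/42) = -10.9806°
wrap1 = π − 2β = 201.9612°
wrap2 = π + 2β = 158.0388°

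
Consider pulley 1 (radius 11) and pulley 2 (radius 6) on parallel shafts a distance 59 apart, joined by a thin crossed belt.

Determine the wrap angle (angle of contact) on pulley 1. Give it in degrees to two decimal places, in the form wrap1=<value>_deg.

crossed belt: β = asin((r1+r2)/C) = asin(17/59) = 16.7464°
wrap1 = wrap2 = π + 2β = 213.4927°

wrap1=213.49_deg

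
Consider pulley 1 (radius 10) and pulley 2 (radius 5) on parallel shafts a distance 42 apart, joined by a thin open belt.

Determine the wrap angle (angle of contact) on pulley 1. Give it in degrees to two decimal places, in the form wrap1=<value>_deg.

open belt: β = asin((r2−r1)/C) = asin(-5/42) = -6.8371°
wrap1 = π − 2β = 193.6743°
wrap2 = π + 2β = 166.3257°

wrap1=193.67_deg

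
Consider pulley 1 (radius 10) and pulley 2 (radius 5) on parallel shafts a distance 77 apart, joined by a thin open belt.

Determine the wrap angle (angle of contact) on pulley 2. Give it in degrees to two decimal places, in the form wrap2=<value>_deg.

wrap2=172.55_deg

open belt: β = asin((r2−r1)/C) = asin(-5/77) = -3.7231°
wrap1 = π − 2β = 187.4462°
wrap2 = π + 2β = 172.5538°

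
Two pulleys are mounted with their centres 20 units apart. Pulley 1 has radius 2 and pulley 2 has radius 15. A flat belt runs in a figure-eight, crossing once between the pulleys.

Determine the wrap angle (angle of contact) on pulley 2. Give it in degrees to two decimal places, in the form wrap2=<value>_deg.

crossed belt: β = asin((r1+r2)/C) = asin(17/20) = 58.2117°
wrap1 = wrap2 = π + 2β = 296.4233°

wrap2=296.42_deg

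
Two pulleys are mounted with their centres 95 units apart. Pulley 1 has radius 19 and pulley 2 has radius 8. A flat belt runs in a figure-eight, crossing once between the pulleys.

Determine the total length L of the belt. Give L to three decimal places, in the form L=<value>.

L=282.550

crossed belt: β = asin((r1+r2)/C) = asin(27/95) = 16.5117°
wrap1 = wrap2 = π + 2β = 213.0233°
tangent length = C·cosβ = 91.0824
L = (r1+r2)·wrap + 2·C·cosβ = 27·3.7180 + 2·91.0824 = 282.5496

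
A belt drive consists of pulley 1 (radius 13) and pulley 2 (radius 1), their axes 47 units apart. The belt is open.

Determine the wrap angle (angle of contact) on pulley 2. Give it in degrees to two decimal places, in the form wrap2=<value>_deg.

open belt: β = asin((r2−r1)/C) = asin(-12/47) = -14.7925°
wrap1 = π − 2β = 209.5850°
wrap2 = π + 2β = 150.4150°

wrap2=150.42_deg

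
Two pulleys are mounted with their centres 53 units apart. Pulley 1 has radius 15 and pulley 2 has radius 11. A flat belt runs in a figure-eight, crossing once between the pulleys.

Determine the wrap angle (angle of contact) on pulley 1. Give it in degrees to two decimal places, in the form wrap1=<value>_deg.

wrap1=238.76_deg

crossed belt: β = asin((r1+r2)/C) = asin(26/53) = 29.3778°
wrap1 = wrap2 = π + 2β = 238.7556°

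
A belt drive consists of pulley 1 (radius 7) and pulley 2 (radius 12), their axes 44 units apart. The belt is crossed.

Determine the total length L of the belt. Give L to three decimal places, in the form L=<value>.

crossed belt: β = asin((r1+r2)/C) = asin(19/44) = 25.5830°
wrap1 = wrap2 = π + 2β = 231.1660°
tangent length = C·cosβ = 39.6863
L = (r1+r2)·wrap + 2·C·cosβ = 19·4.0346 + 2·39.6863 = 156.0301

L=156.030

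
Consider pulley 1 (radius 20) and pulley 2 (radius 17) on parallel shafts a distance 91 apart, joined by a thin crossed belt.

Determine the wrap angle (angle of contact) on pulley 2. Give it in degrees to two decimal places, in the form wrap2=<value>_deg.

wrap2=227.98_deg

crossed belt: β = asin((r1+r2)/C) = asin(37/91) = 23.9910°
wrap1 = wrap2 = π + 2β = 227.9820°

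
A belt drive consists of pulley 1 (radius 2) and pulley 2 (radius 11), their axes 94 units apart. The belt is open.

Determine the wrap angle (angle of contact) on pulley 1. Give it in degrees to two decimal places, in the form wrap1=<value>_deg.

wrap1=169.01_deg

open belt: β = asin((r2−r1)/C) = asin(9/94) = 5.4942°
wrap1 = π − 2β = 169.0116°
wrap2 = π + 2β = 190.9884°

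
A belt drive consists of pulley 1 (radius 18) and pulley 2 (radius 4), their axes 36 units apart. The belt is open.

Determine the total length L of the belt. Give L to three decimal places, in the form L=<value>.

open belt: β = asin((r2−r1)/C) = asin(-14/36) = -22.8854°
wrap1 = π − 2β = 225.7708°
wrap2 = π + 2β = 134.2292°
tangent length = C·cosβ = 33.1662
L = r1·wrap1 + r2·wrap2 + 2·C·cosβ = 18·3.9404 + 4·2.3427 + 2·33.1662 = 146.6314

L=146.631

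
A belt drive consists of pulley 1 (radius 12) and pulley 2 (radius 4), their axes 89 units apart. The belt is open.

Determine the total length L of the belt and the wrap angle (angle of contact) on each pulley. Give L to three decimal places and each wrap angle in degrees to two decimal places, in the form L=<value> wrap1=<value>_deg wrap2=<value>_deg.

open belt: β = asin((r2−r1)/C) = asin(-8/89) = -5.1571°
wrap1 = π − 2β = 190.3143°
wrap2 = π + 2β = 169.6857°
tangent length = C·cosβ = 88.6397
L = r1·wrap1 + r2·wrap2 + 2·C·cosβ = 12·3.3216 + 4·2.9616 + 2·88.6397 = 228.9851

L=228.985 wrap1=190.31_deg wrap2=169.69_deg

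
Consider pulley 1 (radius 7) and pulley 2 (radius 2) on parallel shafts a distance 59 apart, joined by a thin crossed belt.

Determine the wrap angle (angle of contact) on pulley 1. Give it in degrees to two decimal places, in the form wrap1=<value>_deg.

wrap1=197.55_deg

crossed belt: β = asin((r1+r2)/C) = asin(9/59) = 8.7743°
wrap1 = wrap2 = π + 2β = 197.5486°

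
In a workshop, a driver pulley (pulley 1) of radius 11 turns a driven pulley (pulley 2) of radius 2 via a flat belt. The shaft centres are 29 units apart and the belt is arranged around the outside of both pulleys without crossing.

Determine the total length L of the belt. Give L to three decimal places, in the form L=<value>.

L=101.657

open belt: β = asin((r2−r1)/C) = asin(-9/29) = -18.0800°
wrap1 = π − 2β = 216.1600°
wrap2 = π + 2β = 143.8400°
tangent length = C·cosβ = 27.5681
L = r1·wrap1 + r2·wrap2 + 2·C·cosβ = 11·3.7727 + 2·2.5105 + 2·27.5681 = 101.6569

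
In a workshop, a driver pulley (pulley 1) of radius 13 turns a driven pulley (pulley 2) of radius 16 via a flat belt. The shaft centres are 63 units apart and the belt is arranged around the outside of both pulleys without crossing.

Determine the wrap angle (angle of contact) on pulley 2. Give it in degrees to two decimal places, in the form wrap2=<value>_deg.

open belt: β = asin((r2−r1)/C) = asin(3/63) = 2.7294°
wrap1 = π − 2β = 174.5412°
wrap2 = π + 2β = 185.4588°

wrap2=185.46_deg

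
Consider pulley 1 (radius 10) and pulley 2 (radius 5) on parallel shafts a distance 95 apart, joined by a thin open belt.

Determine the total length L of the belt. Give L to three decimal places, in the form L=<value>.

open belt: β = asin((r2−r1)/C) = asin(-5/95) = -3.0170°
wrap1 = π − 2β = 186.0339°
wrap2 = π + 2β = 173.9661°
tangent length = C·cosβ = 94.8683
L = r1·wrap1 + r2·wrap2 + 2·C·cosβ = 10·3.2469 + 5·3.0363 + 2·94.8683 = 237.3871

L=237.387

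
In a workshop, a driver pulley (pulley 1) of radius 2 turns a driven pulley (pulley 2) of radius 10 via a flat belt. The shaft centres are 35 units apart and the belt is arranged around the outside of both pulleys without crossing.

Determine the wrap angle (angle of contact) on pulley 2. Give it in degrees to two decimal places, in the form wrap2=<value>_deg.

open belt: β = asin((r2−r1)/C) = asin(8/35) = 13.2130°
wrap1 = π − 2β = 153.5740°
wrap2 = π + 2β = 206.4260°

wrap2=206.43_deg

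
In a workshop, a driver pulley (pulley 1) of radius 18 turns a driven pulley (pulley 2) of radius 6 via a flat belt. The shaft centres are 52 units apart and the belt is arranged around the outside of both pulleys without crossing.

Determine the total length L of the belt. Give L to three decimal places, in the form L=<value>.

L=182.180

open belt: β = asin((r2−r1)/C) = asin(-12/52) = -13.3424°
wrap1 = π − 2β = 206.6847°
wrap2 = π + 2β = 153.3153°
tangent length = C·cosβ = 50.5964
L = r1·wrap1 + r2·wrap2 + 2·C·cosβ = 18·3.6073 + 6·2.6759 + 2·50.5964 = 182.1799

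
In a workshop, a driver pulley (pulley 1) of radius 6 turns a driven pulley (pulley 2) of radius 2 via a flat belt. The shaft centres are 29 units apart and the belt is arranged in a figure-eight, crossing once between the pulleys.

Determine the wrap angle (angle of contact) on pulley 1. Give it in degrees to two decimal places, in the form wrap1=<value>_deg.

crossed belt: β = asin((r1+r2)/C) = asin(8/29) = 16.0134°
wrap1 = wrap2 = π + 2β = 212.0268°

wrap1=212.03_deg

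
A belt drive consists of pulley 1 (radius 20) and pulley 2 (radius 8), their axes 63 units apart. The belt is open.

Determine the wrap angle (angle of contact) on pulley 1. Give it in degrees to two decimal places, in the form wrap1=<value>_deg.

open belt: β = asin((r2−r1)/C) = asin(-12/63) = -10.9806°
wrap1 = π − 2β = 201.9612°
wrap2 = π + 2β = 158.0388°

wrap1=201.96_deg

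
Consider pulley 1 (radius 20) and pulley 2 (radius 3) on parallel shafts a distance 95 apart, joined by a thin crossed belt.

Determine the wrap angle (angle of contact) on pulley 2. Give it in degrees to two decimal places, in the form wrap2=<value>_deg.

wrap2=208.02_deg

crossed belt: β = asin((r1+r2)/C) = asin(23/95) = 14.0108°
wrap1 = wrap2 = π + 2β = 208.0217°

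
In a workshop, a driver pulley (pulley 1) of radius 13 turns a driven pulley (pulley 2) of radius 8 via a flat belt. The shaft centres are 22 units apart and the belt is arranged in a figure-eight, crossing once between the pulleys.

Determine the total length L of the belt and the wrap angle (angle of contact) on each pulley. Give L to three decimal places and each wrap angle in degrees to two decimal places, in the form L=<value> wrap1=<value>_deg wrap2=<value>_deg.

L=132.350 wrap1=325.32_deg wrap2=325.32_deg

crossed belt: β = asin((r1+r2)/C) = asin(21/22) = 72.6586°
wrap1 = wrap2 = π + 2β = 325.3171°
tangent length = C·cosβ = 6.5574
L = (r1+r2)·wrap + 2·C·cosβ = 21·5.6779 + 2·6.5574 = 132.3498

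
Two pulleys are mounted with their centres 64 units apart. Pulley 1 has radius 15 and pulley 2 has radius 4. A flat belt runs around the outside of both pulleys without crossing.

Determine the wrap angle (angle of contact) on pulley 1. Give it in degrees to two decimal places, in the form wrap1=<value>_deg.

wrap1=199.79_deg

open belt: β = asin((r2−r1)/C) = asin(-11/64) = -9.8969°
wrap1 = π − 2β = 199.7937°
wrap2 = π + 2β = 160.2063°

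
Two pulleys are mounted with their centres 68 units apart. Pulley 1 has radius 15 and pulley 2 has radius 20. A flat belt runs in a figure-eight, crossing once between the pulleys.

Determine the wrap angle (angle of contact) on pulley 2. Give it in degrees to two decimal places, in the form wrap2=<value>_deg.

crossed belt: β = asin((r1+r2)/C) = asin(35/68) = 30.9778°
wrap1 = wrap2 = π + 2β = 241.9556°

wrap2=241.96_deg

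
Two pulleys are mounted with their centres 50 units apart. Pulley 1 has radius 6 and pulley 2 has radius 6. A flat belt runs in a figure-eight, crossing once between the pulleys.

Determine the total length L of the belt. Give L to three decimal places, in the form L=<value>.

L=140.593

crossed belt: β = asin((r1+r2)/C) = asin(12/50) = 13.8865°
wrap1 = wrap2 = π + 2β = 207.7731°
tangent length = C·cosβ = 48.5386
L = (r1+r2)·wrap + 2·C·cosβ = 12·3.6263 + 2·48.5386 = 140.5932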